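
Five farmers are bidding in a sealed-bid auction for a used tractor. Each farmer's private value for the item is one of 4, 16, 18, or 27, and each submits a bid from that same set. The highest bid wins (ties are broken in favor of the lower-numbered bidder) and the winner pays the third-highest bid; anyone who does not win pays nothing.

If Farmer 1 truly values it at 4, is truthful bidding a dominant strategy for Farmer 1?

Yes

Check each profile of the others' bids and compare truth against every alternative bid.
Others bid (4, 4, 16, 16): truth gives 0, best alternative gives -12.
Others bid (4, 16, 4, 16): truth gives 0, best alternative gives -12.
Others bid (4, 16, 16, 4): truth gives 0, best alternative gives -12.
Others bid (4, 16, 16, 16): truth gives 0, best alternative gives -12.
Others bid (16, 4, 4, 16): truth gives 0, best alternative gives -12.
Others bid (16, 4, 16, 4): truth gives 0, best alternative gives -12.
(Remaining 250 profiles checked similarly; truth is weakly best in each.)
In every case the truthful bid is at least as good as any alternative, so it is a dominant strategy.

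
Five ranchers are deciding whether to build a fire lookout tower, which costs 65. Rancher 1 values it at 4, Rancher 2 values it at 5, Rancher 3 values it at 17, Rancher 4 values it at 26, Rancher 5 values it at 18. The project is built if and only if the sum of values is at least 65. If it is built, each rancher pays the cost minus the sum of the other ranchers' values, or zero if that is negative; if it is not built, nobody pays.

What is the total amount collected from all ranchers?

Total value 70 ≥ cost 65, so it is built.
Rancher 1: others sum to 66; max(0, 65 - 66) = 0.
Rancher 2: others sum to 65; max(0, 65 - 65) = 0.
Rancher 3: others sum to 53; max(0, 65 - 53) = 12.
Rancher 4: others sum to 44; max(0, 65 - 44) = 21.
Rancher 5: others sum to 52; max(0, 65 - 52) = 13.
Total collected = 0 + 0 + 12 + 21 + 13 = 46.

46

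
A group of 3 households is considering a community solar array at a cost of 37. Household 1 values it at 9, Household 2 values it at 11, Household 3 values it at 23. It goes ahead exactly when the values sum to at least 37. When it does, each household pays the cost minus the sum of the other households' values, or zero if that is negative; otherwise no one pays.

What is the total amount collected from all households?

Total value 43 ≥ cost 37, so it is built.
Household 1: others sum to 34; max(0, 37 - 34) = 3.
Household 2: others sum to 32; max(0, 37 - 32) = 5.
Household 3: others sum to 20; max(0, 37 - 20) = 17.
Total collected = 3 + 5 + 17 = 25.

25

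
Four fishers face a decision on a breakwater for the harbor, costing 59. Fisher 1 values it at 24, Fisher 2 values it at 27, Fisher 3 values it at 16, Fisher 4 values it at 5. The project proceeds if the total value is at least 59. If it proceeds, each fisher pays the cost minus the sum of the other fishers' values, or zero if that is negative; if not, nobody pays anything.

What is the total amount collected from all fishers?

Total value 72 ≥ cost 59, so it is built.
Fisher 1: others sum to 48; max(0, 59 - 48) = 11.
Fisher 2: others sum to 45; max(0, 59 - 45) = 14.
Fisher 3: others sum to 56; max(0, 59 - 56) = 3.
Fisher 4: others sum to 67; max(0, 59 - 67) = 0.
Total collected = 11 + 14 + 3 + 0 = 28.

28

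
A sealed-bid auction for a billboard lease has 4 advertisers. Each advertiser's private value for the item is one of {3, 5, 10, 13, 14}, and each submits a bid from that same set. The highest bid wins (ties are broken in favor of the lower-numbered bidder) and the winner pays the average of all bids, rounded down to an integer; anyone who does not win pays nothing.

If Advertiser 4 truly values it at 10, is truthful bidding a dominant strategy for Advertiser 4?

Consider the case where Advertiser 1 bids 3, Advertiser 2 bids 3 and Advertiser 3 bids 3.
Truthful bid 10: wins, pays 4, utility 10 - 4 = 6.
Bid 5 instead: wins, pays 3, utility 10 - 3 = 7.
Since 7 > 6, bidding 5 is strictly better here, so truthful bidding is not dominant.

No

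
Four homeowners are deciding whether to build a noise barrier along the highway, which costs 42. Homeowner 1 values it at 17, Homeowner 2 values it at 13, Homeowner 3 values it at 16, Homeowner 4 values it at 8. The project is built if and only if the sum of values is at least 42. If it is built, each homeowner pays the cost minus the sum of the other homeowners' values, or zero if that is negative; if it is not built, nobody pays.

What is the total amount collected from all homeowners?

Total value 54 ≥ cost 42, so it is built.
Homeowner 1: others sum to 37; max(0, 42 - 37) = 5.
Homeowner 2: others sum to 41; max(0, 42 - 41) = 1.
Homeowner 3: others sum to 38; max(0, 42 - 38) = 4.
Homeowner 4: others sum to 46; max(0, 42 - 46) = 0.
Total collected = 5 + 1 + 4 + 0 = 10.

10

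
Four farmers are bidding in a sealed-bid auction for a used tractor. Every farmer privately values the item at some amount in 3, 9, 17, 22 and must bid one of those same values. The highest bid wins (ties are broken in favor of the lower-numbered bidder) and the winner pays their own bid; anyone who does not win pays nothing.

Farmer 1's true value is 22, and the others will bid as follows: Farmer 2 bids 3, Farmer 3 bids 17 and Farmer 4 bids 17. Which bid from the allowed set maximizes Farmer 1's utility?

Bid 3: loses, pays 0, utility 0.
Bid 9: loses, pays 0, utility 0.
Bid 17: wins, pays 17, utility 22 - 17 = 5.
Bid 22: wins, pays 22, utility 22 - 22 = 0.
The best choice is 17 with utility 5.

17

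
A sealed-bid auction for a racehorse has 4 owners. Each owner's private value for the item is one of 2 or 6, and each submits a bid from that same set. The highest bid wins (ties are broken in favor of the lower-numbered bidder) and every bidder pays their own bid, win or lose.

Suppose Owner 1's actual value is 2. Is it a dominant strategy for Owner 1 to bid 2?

Yes

Check each profile of the others' bids and compare truth against every alternative bid.
Others bid (2, 2, 2): truth gives 0, best alternative gives -4.
Others bid (2, 2, 6): truth gives -2, best alternative gives -4.
Others bid (2, 6, 2): truth gives -2, best alternative gives -4.
Others bid (2, 6, 6): truth gives -2, best alternative gives -4.
Others bid (6, 2, 2): truth gives -2, best alternative gives -4.
Others bid (6, 2, 6): truth gives -2, best alternative gives -4.
(Remaining 2 profiles checked similarly; truth is weakly best in each.)
In every case the truthful bid is at least as good as any alternative, so it is a dominant strategy.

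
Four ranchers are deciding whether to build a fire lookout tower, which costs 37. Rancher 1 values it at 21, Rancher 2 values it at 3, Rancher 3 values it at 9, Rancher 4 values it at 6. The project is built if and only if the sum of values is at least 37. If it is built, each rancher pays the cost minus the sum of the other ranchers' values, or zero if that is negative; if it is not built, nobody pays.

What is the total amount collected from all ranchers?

Total value 39 ≥ cost 37, so it is built.
Rancher 1: others sum to 18; max(0, 37 - 18) = 19.
Rancher 2: others sum to 36; max(0, 37 - 36) = 1.
Rancher 3: others sum to 30; max(0, 37 - 30) = 7.
Rancher 4: others sum to 33; max(0, 37 - 33) = 4.
Total collected = 19 + 1 + 7 + 4 = 31.

31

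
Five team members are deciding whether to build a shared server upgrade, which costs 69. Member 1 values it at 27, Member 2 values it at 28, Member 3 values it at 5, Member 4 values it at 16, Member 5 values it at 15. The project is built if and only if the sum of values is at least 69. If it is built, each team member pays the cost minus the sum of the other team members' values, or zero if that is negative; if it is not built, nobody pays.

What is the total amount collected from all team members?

Total value 91 ≥ cost 69, so it is built.
Member 1: others sum to 64; max(0, 69 - 64) = 5.
Member 2: others sum to 63; max(0, 69 - 63) = 6.
Member 3: others sum to 86; max(0, 69 - 86) = 0.
Member 4: others sum to 75; max(0, 69 - 75) = 0.
Member 5: others sum to 76; max(0, 69 - 76) = 0.
Total collected = 5 + 6 + 0 + 0 + 0 = 11.

11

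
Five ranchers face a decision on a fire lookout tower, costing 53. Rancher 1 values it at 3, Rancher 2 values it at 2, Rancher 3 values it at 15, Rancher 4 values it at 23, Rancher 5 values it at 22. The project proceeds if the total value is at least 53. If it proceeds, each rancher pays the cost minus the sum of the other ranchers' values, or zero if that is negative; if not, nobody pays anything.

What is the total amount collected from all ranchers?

24

Total value 65 ≥ cost 53, so it is built.
Rancher 1: others sum to 62; max(0, 53 - 62) = 0.
Rancher 2: others sum to 63; max(0, 53 - 63) = 0.
Rancher 3: others sum to 50; max(0, 53 - 50) = 3.
Rancher 4: others sum to 42; max(0, 53 - 42) = 11.
Rancher 5: others sum to 43; max(0, 53 - 43) = 10.
Total collected = 0 + 0 + 3 + 11 + 10 = 24.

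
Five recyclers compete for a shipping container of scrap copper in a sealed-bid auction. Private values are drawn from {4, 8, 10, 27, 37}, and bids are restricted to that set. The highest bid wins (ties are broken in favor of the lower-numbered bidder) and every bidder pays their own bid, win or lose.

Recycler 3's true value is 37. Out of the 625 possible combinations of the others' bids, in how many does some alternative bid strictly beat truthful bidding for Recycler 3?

369

Others bid (4, 4, 4, 4): truth gives 0; bid 8 gives 29 > 0. Violating.
Others bid (4, 4, 4, 8): truth gives 0; bid 8 gives 29 > 0. Violating.
Others bid (4, 4, 4, 10): truth gives 0; bid 10 gives 27 > 0. Violating.
Others bid (4, 4, 4, 27): truth gives 0; bid 27 gives 10 > 0. Violating.
Others bid (4, 4, 4, 37): truth gives 0; no alternative beats it.
Others bid (4, 4, 8, 37): truth gives 0; no alternative beats it.
(Checking all 625 profiles: 369 have a profitable deviation, 256 do not.)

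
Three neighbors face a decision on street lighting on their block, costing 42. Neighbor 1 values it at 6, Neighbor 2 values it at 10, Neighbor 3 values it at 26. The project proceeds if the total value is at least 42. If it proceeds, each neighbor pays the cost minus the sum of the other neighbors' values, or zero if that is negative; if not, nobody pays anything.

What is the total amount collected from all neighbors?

42

Total value 42 ≥ cost 42, so it is built.
Neighbor 1: others sum to 36; max(0, 42 - 36) = 6.
Neighbor 2: others sum to 32; max(0, 42 - 32) = 10.
Neighbor 3: others sum to 16; max(0, 42 - 16) = 26.
Total collected = 6 + 10 + 26 = 42.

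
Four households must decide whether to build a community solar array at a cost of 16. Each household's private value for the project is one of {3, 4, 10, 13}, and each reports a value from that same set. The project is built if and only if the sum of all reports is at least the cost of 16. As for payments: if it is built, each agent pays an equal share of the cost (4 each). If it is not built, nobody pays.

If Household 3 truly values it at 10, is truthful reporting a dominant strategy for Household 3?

Check each profile of the others' reports and compare truth against every alternative report.
Others report (3, 3, 3): truth gives 6, best alternative gives 6.
Others report (3, 3, 4): truth gives 6, best alternative gives 6.
Others report (3, 3, 10): truth gives 6, best alternative gives 6.
Others report (3, 3, 13): truth gives 6, best alternative gives 6.
Others report (3, 4, 3): truth gives 6, best alternative gives 6.
Others report (3, 4, 4): truth gives 6, best alternative gives 6.
(Remaining 58 profiles checked similarly; truth is weakly best in each.)
In every case the truthful report is at least as good as any alternative, so it is a dominant strategy.

Yes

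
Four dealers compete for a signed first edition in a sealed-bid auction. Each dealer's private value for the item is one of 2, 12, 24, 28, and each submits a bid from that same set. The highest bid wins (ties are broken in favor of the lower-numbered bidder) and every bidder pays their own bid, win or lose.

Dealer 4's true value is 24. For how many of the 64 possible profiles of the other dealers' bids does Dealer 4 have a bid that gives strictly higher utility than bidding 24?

57

Others bid (2, 2, 2): truth gives 0; bid 12 gives 12 > 0. Violating.
Others bid (2, 2, 24): truth gives -24; bid 2 gives -2 > -24. Violating.
Others bid (2, 2, 28): truth gives -24; bid 2 gives -2 > -24. Violating.
Others bid (2, 12, 24): truth gives -24; bid 2 gives -2 > -24. Violating.
Others bid (2, 2, 12): truth gives 0; no alternative beats it.
Others bid (2, 12, 2): truth gives 0; no alternative beats it.
(Checking all 64 profiles: 57 have a profitable deviation, 7 do not.)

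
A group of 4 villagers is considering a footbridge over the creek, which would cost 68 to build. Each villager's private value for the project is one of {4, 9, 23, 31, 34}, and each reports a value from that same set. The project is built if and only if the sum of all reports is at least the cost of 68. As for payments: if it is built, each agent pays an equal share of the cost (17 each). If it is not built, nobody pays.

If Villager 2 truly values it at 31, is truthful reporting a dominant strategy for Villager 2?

No

Consider the case where Villager 1 reports 4, Villager 3 reports 9 and Villager 4 reports 23.
Truthful report 31: project not built, utility 0.
Report 34 instead: project built, pays 17, utility 31 - 17 = 14.
Since 14 > 0, reporting 34 is strictly better here, so truthful reporting is not dominant.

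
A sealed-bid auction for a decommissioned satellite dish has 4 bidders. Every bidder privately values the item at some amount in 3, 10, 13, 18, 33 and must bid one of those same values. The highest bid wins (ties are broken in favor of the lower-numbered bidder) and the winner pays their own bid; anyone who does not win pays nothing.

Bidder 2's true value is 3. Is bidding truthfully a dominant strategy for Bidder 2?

Yes

Check each profile of the others' bids and compare truth against every alternative bid.
Others bid (3, 3, 3): truth gives 0, best alternative gives -7.
Others bid (3, 3, 10): truth gives 0, best alternative gives -7.
Others bid (3, 10, 3): truth gives 0, best alternative gives -7.
Others bid (3, 10, 10): truth gives 0, best alternative gives -7.
Others bid (3, 3, 13): truth gives 0, best alternative gives 0.
Others bid (3, 3, 18): truth gives 0, best alternative gives 0.
(Remaining 119 profiles checked similarly; truth is weakly best in each.)
In every case the truthful bid is at least as good as any alternative, so it is a dominant strategy.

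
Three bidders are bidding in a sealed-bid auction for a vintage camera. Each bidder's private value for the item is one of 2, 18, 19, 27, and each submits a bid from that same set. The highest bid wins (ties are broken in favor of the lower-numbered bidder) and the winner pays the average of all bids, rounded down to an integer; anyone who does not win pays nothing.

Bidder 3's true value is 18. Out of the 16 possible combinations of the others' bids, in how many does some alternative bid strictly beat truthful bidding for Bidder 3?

Others bid (2, 18): truth gives 0; bid 19 gives 5 > 0. Violating.
Others bid (2, 19): truth gives 0; bid 27 gives 2 > 0. Violating.
Others bid (18, 2): truth gives 0; bid 19 gives 5 > 0. Violating.
Others bid (19, 2): truth gives 0; bid 27 gives 2 > 0. Violating.
Others bid (2, 2): truth gives 11; no alternative beats it.
Others bid (2, 27): truth gives 0; no alternative beats it.
(Checking all 16 profiles: 4 have a profitable deviation, 12 do not.)

4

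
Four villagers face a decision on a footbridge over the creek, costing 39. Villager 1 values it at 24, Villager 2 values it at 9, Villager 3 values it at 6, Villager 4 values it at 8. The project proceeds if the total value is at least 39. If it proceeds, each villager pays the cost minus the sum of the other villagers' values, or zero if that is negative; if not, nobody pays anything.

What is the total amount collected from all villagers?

Total value 47 ≥ cost 39, so it is built.
Villager 1: others sum to 23; max(0, 39 - 23) = 16.
Villager 2: others sum to 38; max(0, 39 - 38) = 1.
Villager 3: others sum to 41; max(0, 39 - 41) = 0.
Villager 4: others sum to 39; max(0, 39 - 39) = 0.
Total collected = 16 + 1 + 0 + 0 = 17.

17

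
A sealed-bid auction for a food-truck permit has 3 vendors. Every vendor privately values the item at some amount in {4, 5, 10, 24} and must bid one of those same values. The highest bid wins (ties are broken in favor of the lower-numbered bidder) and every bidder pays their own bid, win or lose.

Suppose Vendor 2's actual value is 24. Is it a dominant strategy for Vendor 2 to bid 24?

Consider the case where Vendor 1 bids 4 and Vendor 3 bids 4.
Truthful bid 24: wins, pays 24, utility 24 - 24 = 0.
Bid 5 instead: wins, pays 5, utility 24 - 5 = 19.
Since 19 > 0, bidding 5 is strictly better here, so truthful bidding is not dominant.

No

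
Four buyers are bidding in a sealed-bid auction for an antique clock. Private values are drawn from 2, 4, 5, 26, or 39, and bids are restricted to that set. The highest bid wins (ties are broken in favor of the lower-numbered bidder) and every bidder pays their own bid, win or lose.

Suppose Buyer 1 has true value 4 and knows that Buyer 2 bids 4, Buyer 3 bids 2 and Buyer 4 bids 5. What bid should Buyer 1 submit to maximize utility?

Bid 2: loses but pays 2, utility -2.
Bid 4: loses but pays 4, utility -4.
Bid 5: wins, pays 5, utility 4 - 5 = -1.
Bid 26: wins, pays 26, utility 4 - 26 = -22.
Bid 39: wins, pays 39, utility 4 - 39 = -35.
The best choice is 5 with utility -1.

5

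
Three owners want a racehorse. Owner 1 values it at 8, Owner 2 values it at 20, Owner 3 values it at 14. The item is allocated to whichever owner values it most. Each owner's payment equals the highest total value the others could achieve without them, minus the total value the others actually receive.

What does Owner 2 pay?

14

Owner 2 has the highest value and receives the item.
Without Owner 2, the item would go to the next-highest value, 14, so the others could achieve 14.
With Owner 2 present and winning, the others receive nothing, so their total is 0.
Payment = 14 - 0 = 14.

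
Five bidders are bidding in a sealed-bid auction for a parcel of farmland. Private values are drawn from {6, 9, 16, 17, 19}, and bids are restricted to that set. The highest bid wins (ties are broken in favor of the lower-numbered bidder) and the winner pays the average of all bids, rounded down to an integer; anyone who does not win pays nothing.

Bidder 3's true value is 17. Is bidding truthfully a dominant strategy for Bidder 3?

Consider the case where Bidder 1 bids 6, Bidder 2 bids 6, Bidder 4 bids 6 and Bidder 5 bids 6.
Truthful bid 17: wins, pays 8, utility 17 - 8 = 9.
Bid 9 instead: wins, pays 6, utility 17 - 6 = 11.
Since 11 > 9, bidding 9 is strictly better here, so truthful bidding is not dominant.

No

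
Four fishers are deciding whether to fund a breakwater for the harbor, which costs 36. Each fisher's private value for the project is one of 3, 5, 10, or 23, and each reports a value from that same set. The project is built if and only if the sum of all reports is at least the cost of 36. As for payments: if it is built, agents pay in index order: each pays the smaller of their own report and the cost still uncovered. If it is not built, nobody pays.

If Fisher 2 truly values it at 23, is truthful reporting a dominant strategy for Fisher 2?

No

Consider the case where Fisher 1 reports 3, Fisher 3 reports 3 and Fisher 4 reports 23.
Truthful report 23: project built, pays 23, utility 23 - 23 = 0.
Report 10 instead: project built, pays 10, utility 23 - 10 = 13.
Since 13 > 0, reporting 10 is strictly better here, so truthful reporting is not dominant.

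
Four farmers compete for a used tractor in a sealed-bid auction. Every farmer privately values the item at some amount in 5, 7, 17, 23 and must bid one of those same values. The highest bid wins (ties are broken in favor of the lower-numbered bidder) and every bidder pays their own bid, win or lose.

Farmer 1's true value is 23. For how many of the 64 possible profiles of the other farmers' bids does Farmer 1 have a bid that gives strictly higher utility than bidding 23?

Others bid (5, 5, 5): truth gives 0; bid 5 gives 18 > 0. Violating.
Others bid (5, 5, 7): truth gives 0; bid 7 gives 16 > 0. Violating.
Others bid (5, 5, 17): truth gives 0; bid 17 gives 6 > 0. Violating.
Others bid (5, 7, 5): truth gives 0; bid 7 gives 16 > 0. Violating.
Others bid (5, 5, 23): truth gives 0; no alternative beats it.
Others bid (5, 7, 23): truth gives 0; no alternative beats it.
(Checking all 64 profiles: 27 have a profitable deviation, 37 do not.)

27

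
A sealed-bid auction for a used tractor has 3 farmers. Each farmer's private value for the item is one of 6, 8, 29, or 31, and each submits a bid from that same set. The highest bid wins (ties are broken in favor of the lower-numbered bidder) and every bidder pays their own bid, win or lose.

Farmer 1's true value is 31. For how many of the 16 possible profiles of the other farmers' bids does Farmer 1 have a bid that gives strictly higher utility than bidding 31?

Others bid (6, 6): truth gives 0; bid 6 gives 25 > 0. Violating.
Others bid (6, 8): truth gives 0; bid 8 gives 23 > 0. Violating.
Others bid (6, 29): truth gives 0; bid 29 gives 2 > 0. Violating.
Others bid (8, 6): truth gives 0; bid 8 gives 23 > 0. Violating.
Others bid (6, 31): truth gives 0; no alternative beats it.
Others bid (8, 31): truth gives 0; no alternative beats it.
(Checking all 16 profiles: 9 have a profitable deviation, 7 do not.)

9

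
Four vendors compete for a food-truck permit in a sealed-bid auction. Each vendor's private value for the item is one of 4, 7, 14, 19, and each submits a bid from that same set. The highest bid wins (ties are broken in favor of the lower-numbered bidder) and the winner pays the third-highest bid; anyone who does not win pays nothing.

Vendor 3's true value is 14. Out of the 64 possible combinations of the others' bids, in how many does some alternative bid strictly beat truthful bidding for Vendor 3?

Others bid (4, 4, 19): truth gives 0; bid 19 gives 10 > 0. Violating.
Others bid (4, 7, 19): truth gives 0; bid 19 gives 7 > 0. Violating.
Others bid (4, 14, 4): truth gives 0; bid 19 gives 10 > 0. Violating.
Others bid (4, 14, 7): truth gives 0; bid 19 gives 7 > 0. Violating.
Others bid (4, 4, 4): truth gives 10; no alternative beats it.
Others bid (4, 4, 7): truth gives 10; no alternative beats it.
(Checking all 64 profiles: 12 have a profitable deviation, 52 do not.)

12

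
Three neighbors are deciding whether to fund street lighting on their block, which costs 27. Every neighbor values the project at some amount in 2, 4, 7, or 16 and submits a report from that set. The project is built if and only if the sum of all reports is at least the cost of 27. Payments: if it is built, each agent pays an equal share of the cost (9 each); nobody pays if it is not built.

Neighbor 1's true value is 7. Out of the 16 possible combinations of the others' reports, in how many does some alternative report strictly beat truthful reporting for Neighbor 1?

Others report (4, 16): truth gives -2; report 2 gives 0 > -2. Violating.
Others report (7, 16): truth gives -2; report 2 gives 0 > -2. Violating.
Others report (16, 4): truth gives -2; report 2 gives 0 > -2. Violating.
Others report (16, 7): truth gives -2; report 2 gives 0 > -2. Violating.
Others report (2, 2): truth gives 0; no alternative beats it.
Others report (2, 4): truth gives 0; no alternative beats it.
(Checking all 16 profiles: 4 have a profitable deviation, 12 do not.)

4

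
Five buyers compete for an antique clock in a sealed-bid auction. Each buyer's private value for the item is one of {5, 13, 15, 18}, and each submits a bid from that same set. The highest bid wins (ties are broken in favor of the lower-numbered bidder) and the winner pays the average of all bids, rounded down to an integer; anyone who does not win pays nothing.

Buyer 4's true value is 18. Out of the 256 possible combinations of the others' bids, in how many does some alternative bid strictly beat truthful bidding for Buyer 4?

Others bid (5, 5, 5, 5): truth gives 11; bid 13 gives 12 > 11. Violating.
Others bid (5, 5, 5, 13): truth gives 9; bid 13 gives 10 > 9. Violating.
Others bid (5, 5, 13, 5): truth gives 9; bid 15 gives 10 > 9. Violating.
Others bid (5, 5, 13, 15): truth gives 7; bid 15 gives 8 > 7. Violating.
Others bid (5, 5, 5, 15): truth gives 9; no alternative beats it.
Others bid (5, 5, 5, 18): truth gives 8; no alternative beats it.
(Checking all 256 profiles: 14 have a profitable deviation, 242 do not.)

14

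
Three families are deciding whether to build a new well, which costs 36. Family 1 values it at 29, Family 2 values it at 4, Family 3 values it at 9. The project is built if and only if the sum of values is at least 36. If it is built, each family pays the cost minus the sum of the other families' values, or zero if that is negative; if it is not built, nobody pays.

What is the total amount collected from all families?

26

Total value 42 ≥ cost 36, so it is built.
Family 1: others sum to 13; max(0, 36 - 13) = 23.
Family 2: others sum to 38; max(0, 36 - 38) = 0.
Family 3: others sum to 33; max(0, 36 - 33) = 3.
Total collected = 23 + 0 + 3 = 26.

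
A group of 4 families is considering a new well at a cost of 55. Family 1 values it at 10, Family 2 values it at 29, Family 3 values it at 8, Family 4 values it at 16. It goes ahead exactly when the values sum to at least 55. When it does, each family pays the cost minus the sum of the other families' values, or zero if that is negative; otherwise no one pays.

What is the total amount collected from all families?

31

Total value 63 ≥ cost 55, so it is built.
Family 1: others sum to 53; max(0, 55 - 53) = 2.
Family 2: others sum to 34; max(0, 55 - 34) = 21.
Family 3: others sum to 55; max(0, 55 - 55) = 0.
Family 4: others sum to 47; max(0, 55 - 47) = 8.
Total collected = 2 + 21 + 0 + 8 = 31.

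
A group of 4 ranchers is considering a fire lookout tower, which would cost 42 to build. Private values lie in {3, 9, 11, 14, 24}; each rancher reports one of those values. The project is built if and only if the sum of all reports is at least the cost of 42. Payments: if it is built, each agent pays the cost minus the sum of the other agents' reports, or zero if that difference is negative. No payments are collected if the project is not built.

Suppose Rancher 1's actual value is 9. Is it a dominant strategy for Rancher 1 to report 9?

Yes

Check each profile of the others' reports and compare truth against every alternative report.
Others report (3, 24, 24): truth gives 9, best alternative gives 9.
Others report (9, 9, 24): truth gives 9, best alternative gives 9.
Others report (9, 11, 24): truth gives 9, best alternative gives 9.
Others report (9, 14, 24): truth gives 9, best alternative gives 9.
Others report (9, 24, 9): truth gives 9, best alternative gives 9.
Others report (9, 24, 11): truth gives 9, best alternative gives 9.
(Remaining 119 profiles checked similarly; truth is weakly best in each.)
In every case the truthful report is at least as good as any alternative, so it is a dominant strategy.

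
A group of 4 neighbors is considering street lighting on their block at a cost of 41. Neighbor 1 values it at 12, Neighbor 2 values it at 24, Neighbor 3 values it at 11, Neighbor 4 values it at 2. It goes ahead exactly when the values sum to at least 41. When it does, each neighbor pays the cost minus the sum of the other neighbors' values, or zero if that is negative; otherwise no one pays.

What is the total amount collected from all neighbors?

23

Total value 49 ≥ cost 41, so it is built.
Neighbor 1: others sum to 37; max(0, 41 - 37) = 4.
Neighbor 2: others sum to 25; max(0, 41 - 25) = 16.
Neighbor 3: others sum to 38; max(0, 41 - 38) = 3.
Neighbor 4: others sum to 47; max(0, 41 - 47) = 0.
Total collected = 4 + 16 + 3 + 0 = 23.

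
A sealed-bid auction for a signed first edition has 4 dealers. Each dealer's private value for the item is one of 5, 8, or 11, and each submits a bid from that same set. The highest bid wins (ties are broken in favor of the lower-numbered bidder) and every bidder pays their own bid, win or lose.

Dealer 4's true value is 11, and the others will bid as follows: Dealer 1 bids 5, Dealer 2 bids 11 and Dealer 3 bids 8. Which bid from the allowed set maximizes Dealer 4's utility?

Bid 5: loses but pays 5, utility -5.
Bid 8: loses but pays 8, utility -8.
Bid 11: loses but pays 11, utility -11.
The best choice is 5 with utility -5.

5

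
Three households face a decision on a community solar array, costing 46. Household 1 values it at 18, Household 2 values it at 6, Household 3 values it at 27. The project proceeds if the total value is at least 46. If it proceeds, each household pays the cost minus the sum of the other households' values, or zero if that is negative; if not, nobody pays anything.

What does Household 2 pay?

Total value 51 ≥ cost 46, so the project is built.
The other households' values sum to 45.
Cost minus that sum is 46 - 45 = 1.

1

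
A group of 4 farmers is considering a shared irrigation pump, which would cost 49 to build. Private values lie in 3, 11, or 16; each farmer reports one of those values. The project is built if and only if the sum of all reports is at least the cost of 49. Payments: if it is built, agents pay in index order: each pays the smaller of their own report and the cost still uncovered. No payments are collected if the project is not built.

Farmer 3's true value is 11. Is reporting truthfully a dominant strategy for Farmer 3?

Consider the case where Farmer 1 reports 16, Farmer 2 reports 16 and Farmer 4 reports 16.
Truthful report 11: project built, pays 11, utility 11 - 11 = 0.
Report 3 instead: project built, pays 3, utility 11 - 3 = 8.
Since 8 > 0, reporting 3 is strictly better here, so truthful reporting is not dominant.

No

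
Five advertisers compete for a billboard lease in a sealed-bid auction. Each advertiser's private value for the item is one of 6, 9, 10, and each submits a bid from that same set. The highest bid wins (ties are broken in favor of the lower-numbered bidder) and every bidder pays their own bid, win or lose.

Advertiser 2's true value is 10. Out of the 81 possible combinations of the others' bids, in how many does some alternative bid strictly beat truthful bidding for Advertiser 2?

35

Others bid (6, 6, 6, 6): truth gives 0; bid 9 gives 1 > 0. Violating.
Others bid (6, 6, 6, 9): truth gives 0; bid 9 gives 1 > 0. Violating.
Others bid (6, 6, 9, 6): truth gives 0; bid 9 gives 1 > 0. Violating.
Others bid (6, 6, 9, 9): truth gives 0; bid 9 gives 1 > 0. Violating.
Others bid (6, 6, 6, 10): truth gives 0; no alternative beats it.
Others bid (6, 6, 9, 10): truth gives 0; no alternative beats it.
(Checking all 81 profiles: 35 have a profitable deviation, 46 do not.)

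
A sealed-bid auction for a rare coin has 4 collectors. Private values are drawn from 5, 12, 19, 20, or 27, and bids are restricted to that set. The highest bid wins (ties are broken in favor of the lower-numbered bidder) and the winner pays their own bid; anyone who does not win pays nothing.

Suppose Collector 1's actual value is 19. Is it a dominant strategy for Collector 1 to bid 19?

No

Consider the case where Collector 2 bids 5, Collector 3 bids 5 and Collector 4 bids 5.
Truthful bid 19: wins, pays 19, utility 19 - 19 = 0.
Bid 5 instead: wins, pays 5, utility 19 - 5 = 14.
Since 14 > 0, bidding 5 is strictly better here, so truthful bidding is not dominant.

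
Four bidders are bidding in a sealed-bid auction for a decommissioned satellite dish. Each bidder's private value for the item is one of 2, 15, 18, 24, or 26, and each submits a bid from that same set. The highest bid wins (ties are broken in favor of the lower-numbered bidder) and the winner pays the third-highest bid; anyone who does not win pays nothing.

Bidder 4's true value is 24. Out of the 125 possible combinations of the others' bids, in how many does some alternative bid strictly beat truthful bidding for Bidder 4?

27

Others bid (2, 2, 24): truth gives 0; bid 26 gives 22 > 0. Violating.
Others bid (2, 15, 24): truth gives 0; bid 26 gives 9 > 0. Violating.
Others bid (2, 18, 24): truth gives 0; bid 26 gives 6 > 0. Violating.
Others bid (2, 24, 2): truth gives 0; bid 26 gives 22 > 0. Violating.
Others bid (2, 2, 2): truth gives 22; no alternative beats it.
Others bid (2, 2, 15): truth gives 22; no alternative beats it.
(Checking all 125 profiles: 27 have a profitable deviation, 98 do not.)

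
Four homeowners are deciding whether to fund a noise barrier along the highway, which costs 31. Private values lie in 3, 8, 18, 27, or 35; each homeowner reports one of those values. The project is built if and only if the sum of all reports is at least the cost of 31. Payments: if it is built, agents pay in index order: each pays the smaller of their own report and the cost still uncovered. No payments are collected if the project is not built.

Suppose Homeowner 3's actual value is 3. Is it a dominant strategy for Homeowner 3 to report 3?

Check each profile of the others' reports and compare truth against every alternative report.
Others report (3, 3, 18): truth gives 0, best alternative gives -5.
Others report (3, 3, 27): truth gives 0, best alternative gives -5.
Others report (3, 3, 35): truth gives 0, best alternative gives -5.
Others report (3, 8, 18): truth gives 0, best alternative gives -5.
Others report (3, 8, 27): truth gives 0, best alternative gives -5.
Others report (3, 8, 35): truth gives 0, best alternative gives -5.
(Remaining 119 profiles checked similarly; truth is weakly best in each.)
In every case the truthful report is at least as good as any alternative, so it is a dominant strategy.

Yes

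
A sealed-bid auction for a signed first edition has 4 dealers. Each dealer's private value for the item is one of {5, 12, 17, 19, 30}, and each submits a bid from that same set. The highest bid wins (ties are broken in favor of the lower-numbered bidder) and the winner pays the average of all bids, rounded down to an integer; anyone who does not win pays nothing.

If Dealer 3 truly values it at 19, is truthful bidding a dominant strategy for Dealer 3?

No

Consider the case where Dealer 1 bids 5, Dealer 2 bids 5 and Dealer 4 bids 5.
Truthful bid 19: wins, pays 8, utility 19 - 8 = 11.
Bid 12 instead: wins, pays 6, utility 19 - 6 = 13.
Since 13 > 11, bidding 12 is strictly better here, so truthful bidding is not dominant.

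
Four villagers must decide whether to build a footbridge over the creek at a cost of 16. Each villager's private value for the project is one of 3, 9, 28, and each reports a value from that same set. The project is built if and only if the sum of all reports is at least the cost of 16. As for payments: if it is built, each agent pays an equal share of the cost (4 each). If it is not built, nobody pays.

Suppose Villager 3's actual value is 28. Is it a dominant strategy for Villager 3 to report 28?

Check each profile of the others' reports and compare truth against every alternative report.
Others report (3, 3, 3): truth gives 24, best alternative gives 24.
Others report (3, 3, 9): truth gives 24, best alternative gives 24.
Others report (3, 3, 28): truth gives 24, best alternative gives 24.
Others report (3, 9, 3): truth gives 24, best alternative gives 24.
Others report (3, 9, 9): truth gives 24, best alternative gives 24.
Others report (3, 9, 28): truth gives 24, best alternative gives 24.
(Remaining 21 profiles checked similarly; truth is weakly best in each.)
In every case the truthful report is at least as good as any alternative, so it is a dominant strategy.

Yes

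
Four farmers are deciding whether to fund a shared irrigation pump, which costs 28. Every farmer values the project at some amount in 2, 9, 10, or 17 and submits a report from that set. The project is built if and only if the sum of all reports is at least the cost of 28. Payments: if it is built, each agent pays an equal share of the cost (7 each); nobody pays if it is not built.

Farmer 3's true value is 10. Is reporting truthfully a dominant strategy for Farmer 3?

Consider the case where Farmer 1 reports 2, Farmer 2 reports 2 and Farmer 4 reports 9.
Truthful report 10: project not built, utility 0.
Report 17 instead: project built, pays 7, utility 10 - 7 = 3.
Since 3 > 0, reporting 17 is strictly better here, so truthful reporting is not dominant.

No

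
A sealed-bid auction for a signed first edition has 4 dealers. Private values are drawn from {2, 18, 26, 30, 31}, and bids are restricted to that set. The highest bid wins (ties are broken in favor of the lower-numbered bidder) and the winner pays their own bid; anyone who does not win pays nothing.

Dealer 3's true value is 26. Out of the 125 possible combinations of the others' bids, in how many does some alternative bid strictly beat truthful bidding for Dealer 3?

Others bid (2, 2, 2): truth gives 0; bid 18 gives 8 > 0. Violating.
Others bid (2, 2, 18): truth gives 0; bid 18 gives 8 > 0. Violating.
Others bid (2, 2, 26): truth gives 0; no alternative beats it.
Others bid (2, 2, 30): truth gives 0; no alternative beats it.
(Checking all 125 profiles: 2 have a profitable deviation, 123 do not.)

2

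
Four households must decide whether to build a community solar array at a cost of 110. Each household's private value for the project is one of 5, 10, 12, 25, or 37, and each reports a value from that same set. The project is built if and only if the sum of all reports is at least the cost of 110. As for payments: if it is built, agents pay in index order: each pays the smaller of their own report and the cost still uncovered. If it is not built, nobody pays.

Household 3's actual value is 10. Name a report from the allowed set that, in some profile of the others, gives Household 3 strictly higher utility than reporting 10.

5

Suppose Household 1 reports 37, Household 2 reports 37 and Household 4 reports 37.
Report 10: project built, pays 10, utility 10 - 10 = 0.
Report 5: project built, pays 5, utility 10 - 5 = 5.
So reporting 5 beats truth here (5 > 0).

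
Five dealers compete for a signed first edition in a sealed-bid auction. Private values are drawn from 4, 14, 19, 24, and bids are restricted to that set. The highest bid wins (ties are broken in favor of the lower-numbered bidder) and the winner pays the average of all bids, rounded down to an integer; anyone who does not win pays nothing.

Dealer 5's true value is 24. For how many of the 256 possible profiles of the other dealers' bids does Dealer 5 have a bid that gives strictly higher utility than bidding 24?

Others bid (4, 4, 4, 4): truth gives 16; bid 14 gives 18 > 16. Violating.
Others bid (4, 4, 4, 14): truth gives 14; bid 19 gives 15 > 14. Violating.
Others bid (4, 4, 14, 4): truth gives 14; bid 19 gives 15 > 14. Violating.
Others bid (4, 4, 14, 14): truth gives 12; bid 19 gives 13 > 12. Violating.
Others bid (4, 4, 4, 19): truth gives 13; no alternative beats it.
Others bid (4, 4, 4, 24): truth gives 0; no alternative beats it.
(Checking all 256 profiles: 16 have a profitable deviation, 240 do not.)

16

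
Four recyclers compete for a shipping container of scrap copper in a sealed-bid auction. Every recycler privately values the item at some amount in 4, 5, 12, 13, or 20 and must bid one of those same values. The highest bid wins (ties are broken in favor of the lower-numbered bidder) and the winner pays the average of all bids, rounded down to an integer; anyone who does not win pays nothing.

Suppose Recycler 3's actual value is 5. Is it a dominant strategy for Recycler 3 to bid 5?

Check each profile of the others' bids and compare truth against every alternative bid.
Others bid (4, 4, 4): truth gives 1, best alternative gives 0.
Others bid (4, 4, 5): truth gives 1, best alternative gives 0.
Others bid (4, 4, 12): truth gives 0, best alternative gives 0.
Others bid (4, 4, 13): truth gives 0, best alternative gives 0.
Others bid (4, 4, 20): truth gives 0, best alternative gives 0.
Others bid (4, 5, 4): truth gives 0, best alternative gives 0.
(Remaining 119 profiles checked similarly; truth is weakly best in each.)
In every case the truthful bid is at least as good as any alternative, so it is a dominant strategy.

Yes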